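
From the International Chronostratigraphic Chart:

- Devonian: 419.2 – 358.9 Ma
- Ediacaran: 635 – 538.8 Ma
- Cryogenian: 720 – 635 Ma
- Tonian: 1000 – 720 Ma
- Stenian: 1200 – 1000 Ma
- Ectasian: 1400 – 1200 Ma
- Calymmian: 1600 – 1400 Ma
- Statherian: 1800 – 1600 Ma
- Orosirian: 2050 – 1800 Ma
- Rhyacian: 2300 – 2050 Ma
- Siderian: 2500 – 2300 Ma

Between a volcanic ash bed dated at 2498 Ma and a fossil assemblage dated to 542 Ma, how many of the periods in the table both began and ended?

8

The older date is 2498 Ma and the younger is 542 Ma.
Periods with start < 2498 and end > 542 Ma: Rhyacian (2300–2050), Orosirian (2050–1800), Statherian (1800–1600), Calymmian (1600–1400), Ectasian (1400–1200), Stenian (1200–1000), Tonian (1000–720), Cryogenian (720–635).
That is 8 complete periods.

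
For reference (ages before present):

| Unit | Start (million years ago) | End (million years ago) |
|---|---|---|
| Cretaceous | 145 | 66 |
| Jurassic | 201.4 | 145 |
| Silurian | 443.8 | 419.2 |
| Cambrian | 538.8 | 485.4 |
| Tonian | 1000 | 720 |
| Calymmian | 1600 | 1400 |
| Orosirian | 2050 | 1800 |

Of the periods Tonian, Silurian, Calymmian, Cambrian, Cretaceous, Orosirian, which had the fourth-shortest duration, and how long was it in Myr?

Calymmian, 200 million years

Start − end for each: Tonian 1000 − 720 = 280; Silurian 443.8 − 419.2 = 24.6; Calymmian 1600 − 1400 = 200; Cambrian 538.8 − 485.4 = 53.4; Cretaceous 145 − 66 = 79; Orosirian 2050 − 1800 = 250.
Ranking these from shortest: Silurian < Cambrian < Cretaceous < Calymmian < Orosirian < Tonian.
Position 4 in that ranking is Calymmian, which lasted 200 Myr.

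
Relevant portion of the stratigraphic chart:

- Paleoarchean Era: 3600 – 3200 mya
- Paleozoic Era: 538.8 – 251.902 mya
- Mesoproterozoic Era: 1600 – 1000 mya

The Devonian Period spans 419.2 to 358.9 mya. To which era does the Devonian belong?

The Devonian (419.2–358.9 Ma) lies entirely within 538.8–251.902 Ma, the Paleozoic Era.

Paleozoic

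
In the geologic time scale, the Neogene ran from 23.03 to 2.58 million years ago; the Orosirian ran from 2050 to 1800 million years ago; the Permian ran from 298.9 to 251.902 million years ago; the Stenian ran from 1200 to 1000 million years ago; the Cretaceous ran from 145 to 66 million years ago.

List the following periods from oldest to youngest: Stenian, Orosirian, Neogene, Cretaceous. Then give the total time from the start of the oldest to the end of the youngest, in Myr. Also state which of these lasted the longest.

Start ages (Ma): Orosirian 2050, Stenian 1200, Cretaceous 145, Neogene 23.03.
Ordered oldest to youngest: Orosirian, Stenian, Cretaceous, Neogene.
Span = 2050 − 2.58 = 2047.42 Myr.
Durations: Stenian 200, Neogene 20.45, Orosirian 250, Cretaceous 79 → longest is Orosirian (250 Myr).

Orosirian, Stenian, Cretaceous, Neogene; total span 2047.42 Myr; longest is Orosirian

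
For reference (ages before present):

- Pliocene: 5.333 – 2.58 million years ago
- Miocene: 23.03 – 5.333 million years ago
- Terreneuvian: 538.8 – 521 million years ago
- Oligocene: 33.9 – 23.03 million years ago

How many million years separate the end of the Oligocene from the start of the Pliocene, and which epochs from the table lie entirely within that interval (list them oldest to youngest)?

The Oligocene closes at 23.03 Ma and the Pliocene opens at 5.333 Ma, so the interval is 23.03 − 5.333 = 17.697 Myr.
An epoch fits inside if it starts at or after 23.03 Ma and ends at or before 5.333 Ma; oldest first that gives Miocene.

17.697 million years; Miocene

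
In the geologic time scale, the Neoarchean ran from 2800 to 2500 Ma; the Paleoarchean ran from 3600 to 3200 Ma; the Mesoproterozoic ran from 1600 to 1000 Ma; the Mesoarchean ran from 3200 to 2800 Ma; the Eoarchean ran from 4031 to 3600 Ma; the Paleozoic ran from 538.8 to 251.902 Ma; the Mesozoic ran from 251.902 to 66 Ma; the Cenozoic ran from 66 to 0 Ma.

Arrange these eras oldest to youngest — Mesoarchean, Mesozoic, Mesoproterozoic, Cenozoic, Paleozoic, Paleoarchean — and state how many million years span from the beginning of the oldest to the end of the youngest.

From the excerpt: Mesoarchean 3200–2800; Mesozoic 251.902–66; Mesoproterozoic 1600–1000; Cenozoic 66–0; Paleozoic 538.8–251.902; Paleoarchean 3600–3200 (Ma).
Larger Ma is earlier, so the oldest is Paleoarchean and the youngest is Cenozoic; oldest to youngest: Paleoarchean, Mesoarchean, Mesoproterozoic, Paleozoic, Mesozoic, Cenozoic.
Oldest start 3600 minus youngest end 0 gives 3600 Myr overall.

Paleoarchean, Mesoarchean, Mesoproterozoic, Paleozoic, Mesozoic, Cenozoic; total span 3600 Myr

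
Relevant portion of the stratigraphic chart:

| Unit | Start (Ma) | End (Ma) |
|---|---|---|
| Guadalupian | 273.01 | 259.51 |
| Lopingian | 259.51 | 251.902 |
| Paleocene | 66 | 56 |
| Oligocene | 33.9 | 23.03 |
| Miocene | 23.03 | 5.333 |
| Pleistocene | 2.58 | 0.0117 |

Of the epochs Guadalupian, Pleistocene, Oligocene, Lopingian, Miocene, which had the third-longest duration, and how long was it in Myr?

Durations: Guadalupian 13.5; Pleistocene 2.5683; Oligocene 10.87; Lopingian 7.608; Miocene 17.697 Myr.
Sorted longest-first: Miocene (17.697), Guadalupian (13.5), Oligocene (10.87), Lopingian (7.608), Pleistocene (2.5683).
The third longest is Oligocene at 10.87 Myr.

Oligocene, 10.87 million years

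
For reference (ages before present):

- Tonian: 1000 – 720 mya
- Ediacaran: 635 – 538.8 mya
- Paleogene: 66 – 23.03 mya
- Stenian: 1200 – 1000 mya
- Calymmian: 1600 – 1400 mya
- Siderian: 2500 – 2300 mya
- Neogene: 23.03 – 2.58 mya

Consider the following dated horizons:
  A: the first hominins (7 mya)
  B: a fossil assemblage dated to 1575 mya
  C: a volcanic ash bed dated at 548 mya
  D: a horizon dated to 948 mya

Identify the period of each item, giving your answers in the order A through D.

A — Neogene; B — Calymmian; C — Ediacaran; D — Tonian

Match each age against the start–end ranges in the excerpt: A = 7 Ma → Neogene (23.03–2.58); B = 1575 Ma → Calymmian (1600–1400); C = 548 Ma → Ediacaran (635–538.8); D = 948 Ma → Tonian (1000–720).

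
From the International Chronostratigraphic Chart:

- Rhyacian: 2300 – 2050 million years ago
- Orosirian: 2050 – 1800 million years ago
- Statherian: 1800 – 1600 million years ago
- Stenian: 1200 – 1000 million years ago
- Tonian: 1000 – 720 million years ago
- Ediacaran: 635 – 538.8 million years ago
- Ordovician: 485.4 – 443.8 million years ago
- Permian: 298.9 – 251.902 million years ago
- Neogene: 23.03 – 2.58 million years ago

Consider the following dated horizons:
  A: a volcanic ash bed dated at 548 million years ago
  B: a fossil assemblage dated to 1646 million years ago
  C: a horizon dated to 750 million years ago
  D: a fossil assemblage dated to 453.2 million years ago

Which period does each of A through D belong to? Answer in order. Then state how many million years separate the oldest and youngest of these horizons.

A — Ediacaran; B — Statherian; C — Tonian; D — Ordovician; span 1192.8 million years

A: 548 Ma lies in 635–538.8 Ma, so Ediacaran.
B: 1646 Ma lies in 1800–1600 Ma, so Statherian.
C: 750 Ma lies in 1000–720 Ma, so Tonian.
D: 453.2 Ma lies in 485.4–443.8 Ma, so Ordovician.
Oldest = 1646 Ma, youngest = 453.2 Ma → span 1192.8 Myr.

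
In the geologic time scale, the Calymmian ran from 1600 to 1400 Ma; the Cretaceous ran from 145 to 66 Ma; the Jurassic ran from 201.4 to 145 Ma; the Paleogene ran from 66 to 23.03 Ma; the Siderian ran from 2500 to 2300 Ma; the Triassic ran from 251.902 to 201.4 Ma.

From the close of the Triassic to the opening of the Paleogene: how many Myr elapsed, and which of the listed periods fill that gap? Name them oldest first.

End of Triassic = 201.4 Ma; start of Paleogene = 66 Ma.
Gap = 201.4 − 66 = 135.4 Myr.
Periods wholly inside 201.4–66 Ma: Jurassic (201.4–145), Cretaceous (145–66).

135.4 million years; Jurassic, Cretaceous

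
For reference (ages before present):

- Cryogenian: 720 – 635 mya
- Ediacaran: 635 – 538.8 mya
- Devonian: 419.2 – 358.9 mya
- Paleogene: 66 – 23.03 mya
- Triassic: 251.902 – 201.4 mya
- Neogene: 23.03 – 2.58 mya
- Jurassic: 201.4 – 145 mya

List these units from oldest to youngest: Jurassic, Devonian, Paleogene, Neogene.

The oldest of these is Devonian (starts 419.2 Ma) and the youngest is Neogene (ends 2.58 Ma).
In between, by decreasing start age: Jurassic (201.4), Paleogene (66).

Devonian, then Jurassic, then Paleogene, then Neogene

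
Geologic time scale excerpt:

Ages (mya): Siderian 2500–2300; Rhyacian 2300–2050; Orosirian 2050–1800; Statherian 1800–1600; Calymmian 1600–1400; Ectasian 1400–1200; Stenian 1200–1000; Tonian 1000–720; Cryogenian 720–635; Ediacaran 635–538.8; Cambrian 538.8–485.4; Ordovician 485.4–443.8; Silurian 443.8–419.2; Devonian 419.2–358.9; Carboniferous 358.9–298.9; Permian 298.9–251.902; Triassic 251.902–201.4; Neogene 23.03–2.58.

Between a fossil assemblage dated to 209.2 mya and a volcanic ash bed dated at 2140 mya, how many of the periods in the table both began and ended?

The older date is 2140 Ma and the younger is 209.2 Ma.
Periods with start < 2140 and end > 209.2 Ma: Orosirian (2050–1800), Statherian (1800–1600), Calymmian (1600–1400), Ectasian (1400–1200), Stenian (1200–1000), Tonian (1000–720), Cryogenian (720–635), Ediacaran (635–538.8), Cambrian (538.8–485.4), Ordovician (485.4–443.8), Silurian (443.8–419.2), Devonian (419.2–358.9), Carboniferous (358.9–298.9), Permian (298.9–251.902).
That is 14 complete periods.

14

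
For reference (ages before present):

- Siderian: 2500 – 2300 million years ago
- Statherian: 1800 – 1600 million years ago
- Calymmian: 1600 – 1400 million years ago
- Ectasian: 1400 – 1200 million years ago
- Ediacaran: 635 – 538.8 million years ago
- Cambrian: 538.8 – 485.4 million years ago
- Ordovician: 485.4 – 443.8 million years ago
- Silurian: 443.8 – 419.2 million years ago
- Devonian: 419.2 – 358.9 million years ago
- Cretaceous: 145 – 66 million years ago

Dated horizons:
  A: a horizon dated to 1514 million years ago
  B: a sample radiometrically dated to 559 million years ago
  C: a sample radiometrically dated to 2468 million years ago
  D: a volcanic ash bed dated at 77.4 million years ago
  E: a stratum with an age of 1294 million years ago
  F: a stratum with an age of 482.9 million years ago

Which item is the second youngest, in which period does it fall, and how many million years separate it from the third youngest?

Sorted youngest-first by Ma: D (77.4), F (482.9), B (559), E (1294), A (1514), C (2468).
The second youngest is F at 482.9 Ma, which lies in 485.4–443.8 Ma: the Ordovician.
The third youngest is B at 559 Ma; separation = |482.9 − 559| = 76.1 Myr.

F, in the Ordovician; 76.1 million years to B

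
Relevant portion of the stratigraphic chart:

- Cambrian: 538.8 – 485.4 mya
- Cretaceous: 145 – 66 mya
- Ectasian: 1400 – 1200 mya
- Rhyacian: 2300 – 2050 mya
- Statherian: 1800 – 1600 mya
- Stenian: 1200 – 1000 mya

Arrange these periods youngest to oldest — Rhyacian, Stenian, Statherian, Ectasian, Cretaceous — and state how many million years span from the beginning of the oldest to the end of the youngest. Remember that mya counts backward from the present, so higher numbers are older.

Start ages (Ma): Rhyacian 2300, Statherian 1800, Ectasian 1400, Stenian 1200, Cretaceous 145.
Ordered youngest to oldest: Cretaceous, Stenian, Ectasian, Statherian, Rhyacian.
Span = 2300 − 66 = 2234 Myr.

Cretaceous → Stenian → Ectasian → Statherian → Rhyacian; total span 2234 Myr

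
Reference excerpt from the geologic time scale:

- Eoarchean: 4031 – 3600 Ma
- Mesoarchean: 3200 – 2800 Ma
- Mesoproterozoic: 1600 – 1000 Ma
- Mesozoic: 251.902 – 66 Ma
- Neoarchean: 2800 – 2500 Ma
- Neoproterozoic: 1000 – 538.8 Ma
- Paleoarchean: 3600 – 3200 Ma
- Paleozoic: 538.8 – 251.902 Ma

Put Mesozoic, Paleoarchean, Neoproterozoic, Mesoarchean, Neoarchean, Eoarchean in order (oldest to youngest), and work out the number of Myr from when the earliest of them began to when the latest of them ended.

Eoarchean → Paleoarchean → Mesoarchean → Neoarchean → Neoproterozoic → Mesozoic; total span 3965 Myr

From the excerpt: Mesozoic 251.902–66; Paleoarchean 3600–3200; Neoproterozoic 1000–538.8; Mesoarchean 3200–2800; Neoarchean 2800–2500; Eoarchean 4031–3600 (Ma).
Larger Ma is earlier, so the oldest is Eoarchean and the youngest is Mesozoic; oldest to youngest: Eoarchean, Paleoarchean, Mesoarchean, Neoarchean, Neoproterozoic, Mesozoic.
Oldest start 4031 minus youngest end 66 gives 3965 Myr overall.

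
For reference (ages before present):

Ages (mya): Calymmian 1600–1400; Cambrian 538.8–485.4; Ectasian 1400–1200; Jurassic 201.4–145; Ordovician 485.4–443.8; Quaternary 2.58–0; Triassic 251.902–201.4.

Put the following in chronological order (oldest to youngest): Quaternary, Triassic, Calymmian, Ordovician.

Calymmian, then Ordovician, then Triassic, then Quaternary

Read off each span (Ma): Quaternary 2.58–0; Triassic 251.902–201.4; Calymmian 1600–1400; Ordovician 485.4–443.8.
Larger Ma is older, so oldest→youngest is Calymmian, Ordovician, Triassic, Quaternary.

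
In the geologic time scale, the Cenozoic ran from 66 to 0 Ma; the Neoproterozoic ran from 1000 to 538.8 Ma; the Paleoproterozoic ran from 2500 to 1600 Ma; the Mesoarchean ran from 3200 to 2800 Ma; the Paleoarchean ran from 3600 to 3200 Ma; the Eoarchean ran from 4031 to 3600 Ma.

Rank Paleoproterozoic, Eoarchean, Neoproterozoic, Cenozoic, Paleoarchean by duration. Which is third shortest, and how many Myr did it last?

Eoarchean, 431 million years

Durations: Paleoproterozoic 900; Eoarchean 431; Neoproterozoic 461.2; Cenozoic 66; Paleoarchean 400 Myr.
Sorted shortest-first: Cenozoic (66), Paleoarchean (400), Eoarchean (431), Neoproterozoic (461.2), Paleoproterozoic (900).
The third shortest is Eoarchean at 431 Myr.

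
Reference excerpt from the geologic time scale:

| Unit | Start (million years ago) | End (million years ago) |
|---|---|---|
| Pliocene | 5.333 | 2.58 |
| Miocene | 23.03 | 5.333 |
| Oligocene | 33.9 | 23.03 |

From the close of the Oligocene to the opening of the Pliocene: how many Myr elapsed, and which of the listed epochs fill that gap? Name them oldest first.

End of Oligocene = 23.03 Ma; start of Pliocene = 5.333 Ma.
Gap = 23.03 − 5.333 = 17.697 Myr.
Epochs wholly inside 23.03–5.333 Ma: Miocene (23.03–5.333).

17.697 million years; Miocene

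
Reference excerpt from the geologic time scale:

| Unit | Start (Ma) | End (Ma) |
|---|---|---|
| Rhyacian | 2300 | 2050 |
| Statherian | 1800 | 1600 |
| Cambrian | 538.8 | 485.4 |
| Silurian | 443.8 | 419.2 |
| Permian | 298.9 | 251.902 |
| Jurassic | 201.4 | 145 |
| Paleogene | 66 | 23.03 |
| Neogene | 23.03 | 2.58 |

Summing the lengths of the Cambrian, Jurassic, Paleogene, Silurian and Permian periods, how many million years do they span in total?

224.368 million years

Each duration: Cambrian = 53.4; Jurassic = 56.4; Paleogene = 42.97; Silurian = 24.6; Permian = 46.998.
Sum: 53.4 + 56.4 + 42.97 + 24.6 + 46.998 = 224.368 Myr.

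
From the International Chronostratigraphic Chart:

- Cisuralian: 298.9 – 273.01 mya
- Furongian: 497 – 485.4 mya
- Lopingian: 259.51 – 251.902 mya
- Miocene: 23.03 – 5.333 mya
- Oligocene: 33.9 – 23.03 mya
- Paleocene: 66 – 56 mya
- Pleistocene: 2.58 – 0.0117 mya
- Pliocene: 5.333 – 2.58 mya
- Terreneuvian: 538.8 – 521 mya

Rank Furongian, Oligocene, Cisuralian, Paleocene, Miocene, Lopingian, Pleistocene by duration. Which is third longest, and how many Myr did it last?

Start − end for each: Furongian 497 − 485.4 = 11.6; Oligocene 33.9 − 23.03 = 10.87; Cisuralian 298.9 − 273.01 = 25.89; Paleocene 66 − 56 = 10; Miocene 23.03 − 5.333 = 17.697; Lopingian 259.51 − 251.902 = 7.608; Pleistocene 2.58 − 0.0117 = 2.5683.
Ranking these from longest: Cisuralian > Miocene > Furongian > Oligocene > Paleocene > Lopingian > Pleistocene.
Position 3 in that ranking is Furongian, which lasted 11.6 Myr.

Furongian, 11.6 million years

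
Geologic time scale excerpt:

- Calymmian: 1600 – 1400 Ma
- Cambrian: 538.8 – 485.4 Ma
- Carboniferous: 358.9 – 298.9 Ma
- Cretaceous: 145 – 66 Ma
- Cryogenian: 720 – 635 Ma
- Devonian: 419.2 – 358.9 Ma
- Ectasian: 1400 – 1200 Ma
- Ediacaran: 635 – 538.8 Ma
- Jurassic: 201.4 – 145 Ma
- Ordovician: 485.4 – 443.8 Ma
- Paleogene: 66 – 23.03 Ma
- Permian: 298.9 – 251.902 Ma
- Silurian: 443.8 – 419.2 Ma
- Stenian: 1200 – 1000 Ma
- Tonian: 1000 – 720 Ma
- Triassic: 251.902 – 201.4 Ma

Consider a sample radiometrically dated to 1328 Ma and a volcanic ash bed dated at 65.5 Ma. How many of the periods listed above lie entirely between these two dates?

1328 Ma sits inside the Ectasian (1400–1200) and 65.5 Ma inside the Paleogene (66–23.03); neither of those is wholly between the two dates.
The listed periods lying completely between them are Stenian, Tonian, Cryogenian, Ediacaran, Cambrian, Ordovician, Silurian, Devonian, Carboniferous, Permian, Triassic, Jurassic, Cretaceous — 13 in all.

13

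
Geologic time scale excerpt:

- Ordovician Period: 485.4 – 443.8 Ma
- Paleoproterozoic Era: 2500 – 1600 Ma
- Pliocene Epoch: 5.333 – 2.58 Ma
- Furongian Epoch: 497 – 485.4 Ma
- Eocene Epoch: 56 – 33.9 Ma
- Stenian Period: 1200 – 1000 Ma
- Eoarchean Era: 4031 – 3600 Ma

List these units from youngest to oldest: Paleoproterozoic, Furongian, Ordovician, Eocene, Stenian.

Read off each span (Ma): Paleoproterozoic 2500–1600; Furongian 497–485.4; Ordovician 485.4–443.8; Eocene 56–33.9; Stenian 1200–1000.
Larger Ma is older, so oldest→youngest is Paleoproterozoic, Stenian, Furongian, Ordovician, Eocene; reverse it for youngest→oldest.

Eocene, Ordovician, Furongian, Stenian, Paleoproterozoic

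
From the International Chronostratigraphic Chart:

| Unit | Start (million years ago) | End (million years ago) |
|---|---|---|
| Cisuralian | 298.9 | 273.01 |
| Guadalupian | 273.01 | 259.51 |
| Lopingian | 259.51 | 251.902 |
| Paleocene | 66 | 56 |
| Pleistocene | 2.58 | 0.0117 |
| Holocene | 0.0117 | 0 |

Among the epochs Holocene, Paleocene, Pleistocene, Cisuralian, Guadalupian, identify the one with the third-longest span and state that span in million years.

Paleocene, 10 million years

Start − end for each: Holocene 0.0117 − 0 = 0.0117; Paleocene 66 − 56 = 10; Pleistocene 2.58 − 0.0117 = 2.5683; Cisuralian 298.9 − 273.01 = 25.89; Guadalupian 273.01 − 259.51 = 13.5.
Ranking these from longest: Cisuralian > Guadalupian > Paleocene > Pleistocene > Holocene.
Position 3 in that ranking is Paleocene, which lasted 10 Myr.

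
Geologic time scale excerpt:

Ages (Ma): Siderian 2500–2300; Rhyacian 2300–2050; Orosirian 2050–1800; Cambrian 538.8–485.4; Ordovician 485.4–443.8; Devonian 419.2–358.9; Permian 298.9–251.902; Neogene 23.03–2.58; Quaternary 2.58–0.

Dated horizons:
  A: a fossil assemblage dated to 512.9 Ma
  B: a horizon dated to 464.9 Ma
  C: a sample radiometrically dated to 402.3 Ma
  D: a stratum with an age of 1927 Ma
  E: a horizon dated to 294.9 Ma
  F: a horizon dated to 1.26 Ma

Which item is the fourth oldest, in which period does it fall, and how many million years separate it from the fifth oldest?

Sorted oldest-first by Ma: D (1927), A (512.9), B (464.9), C (402.3), E (294.9), F (1.26).
The fourth oldest is C at 402.3 Ma, which lies in 419.2–358.9 Ma: the Devonian.
The fifth oldest is E at 294.9 Ma; separation = |402.3 − 294.9| = 107.4 Myr.

C, in the Devonian; 107.4 million years to E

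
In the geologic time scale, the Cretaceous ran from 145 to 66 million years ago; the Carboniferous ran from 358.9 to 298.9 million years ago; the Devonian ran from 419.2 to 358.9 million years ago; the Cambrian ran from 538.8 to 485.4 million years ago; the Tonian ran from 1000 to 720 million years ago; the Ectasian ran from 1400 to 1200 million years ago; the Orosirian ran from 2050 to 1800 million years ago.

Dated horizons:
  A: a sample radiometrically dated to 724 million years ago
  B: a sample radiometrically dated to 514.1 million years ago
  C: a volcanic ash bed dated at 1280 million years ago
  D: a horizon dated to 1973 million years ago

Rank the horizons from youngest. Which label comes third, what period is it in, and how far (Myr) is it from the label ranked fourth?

C, in the Ectasian; 693 million years to D

Smaller Ma means younger, so youngest first: B 514.1 < A 724 < C 1280 < D 1973.
Counting 3 along gives C (1280 Ma); the excerpt puts that inside the Ectasian, 1400–1200 Ma.
Next in line is D (1973 Ma), and 1973 − 1280 = 693 Myr.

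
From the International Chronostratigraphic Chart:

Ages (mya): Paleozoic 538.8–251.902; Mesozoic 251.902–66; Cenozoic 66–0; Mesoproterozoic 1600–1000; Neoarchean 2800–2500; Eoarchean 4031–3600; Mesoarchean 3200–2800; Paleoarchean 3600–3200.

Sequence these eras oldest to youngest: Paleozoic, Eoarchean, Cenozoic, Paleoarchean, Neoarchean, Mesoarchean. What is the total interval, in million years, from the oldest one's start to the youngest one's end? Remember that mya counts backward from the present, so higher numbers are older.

Start ages (Ma): Eoarchean 4031, Paleoarchean 3600, Mesoarchean 3200, Neoarchean 2800, Paleozoic 538.8, Cenozoic 66.
Ordered oldest to youngest: Eoarchean, Paleoarchean, Mesoarchean, Neoarchean, Paleozoic, Cenozoic.
Span = 4031 − 0 = 4031 Myr.

Eoarchean, Paleoarchean, Mesoarchean, Neoarchean, Paleozoic, Cenozoic; total span 4031 Myr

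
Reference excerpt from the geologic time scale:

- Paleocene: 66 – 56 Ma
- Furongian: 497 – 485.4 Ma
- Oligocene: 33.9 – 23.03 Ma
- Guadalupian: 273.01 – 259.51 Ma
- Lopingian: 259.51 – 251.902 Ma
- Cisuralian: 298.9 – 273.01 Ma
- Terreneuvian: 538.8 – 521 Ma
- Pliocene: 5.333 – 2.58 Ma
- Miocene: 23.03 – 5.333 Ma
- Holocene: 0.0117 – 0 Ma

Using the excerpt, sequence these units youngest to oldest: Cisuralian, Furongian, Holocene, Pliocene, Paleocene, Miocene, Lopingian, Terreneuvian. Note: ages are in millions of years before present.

Holocene, Pliocene, Miocene, Paleocene, Lopingian, Cisuralian, Furongian, Terreneuvian

Read off each span (Ma): Cisuralian 298.9–273.01; Furongian 497–485.4; Holocene 0.0117–0; Pliocene 5.333–2.58; Paleocene 66–56; Miocene 23.03–5.333; Lopingian 259.51–251.902; Terreneuvian 538.8–521.
Larger Ma is older, so oldest→youngest is Terreneuvian, Furongian, Cisuralian, Lopingian, Paleocene, Miocene, Pliocene, Holocene; reverse it for youngest→oldest.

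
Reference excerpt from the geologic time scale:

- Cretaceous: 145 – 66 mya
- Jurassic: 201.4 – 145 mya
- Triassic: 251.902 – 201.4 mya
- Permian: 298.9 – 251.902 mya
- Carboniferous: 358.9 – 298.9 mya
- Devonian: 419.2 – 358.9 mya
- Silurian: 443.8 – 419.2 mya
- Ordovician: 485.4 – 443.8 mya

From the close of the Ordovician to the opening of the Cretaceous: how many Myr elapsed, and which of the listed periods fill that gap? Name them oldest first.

The Ordovician closes at 443.8 Ma and the Cretaceous opens at 145 Ma, so the interval is 443.8 − 145 = 298.8 Myr.
A period fits inside if it starts at or after 443.8 Ma and ends at or before 145 Ma; oldest first that gives Silurian, Devonian, Carboniferous, Permian, Triassic, Jurassic.

298.8 million years; Silurian, Devonian, Carboniferous, Permian, Triassic, Jurassic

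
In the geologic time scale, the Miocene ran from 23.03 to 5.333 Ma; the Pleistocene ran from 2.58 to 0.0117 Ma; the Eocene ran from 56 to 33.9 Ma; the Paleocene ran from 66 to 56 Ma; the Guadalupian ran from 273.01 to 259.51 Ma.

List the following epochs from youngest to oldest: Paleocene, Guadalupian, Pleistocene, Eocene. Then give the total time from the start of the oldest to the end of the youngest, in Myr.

Pleistocene → Eocene → Paleocene → Guadalupian; total span 272.9983 Myr

From the excerpt: Paleocene 66–56; Guadalupian 273.01–259.51; Pleistocene 2.58–0.0117; Eocene 56–33.9 (Ma).
Larger Ma is earlier, so the oldest is Guadalupian and the youngest is Pleistocene; youngest to oldest: Pleistocene, Eocene, Paleocene, Guadalupian.
Oldest start 273.01 minus youngest end 0.0117 gives 272.9983 Myr overall.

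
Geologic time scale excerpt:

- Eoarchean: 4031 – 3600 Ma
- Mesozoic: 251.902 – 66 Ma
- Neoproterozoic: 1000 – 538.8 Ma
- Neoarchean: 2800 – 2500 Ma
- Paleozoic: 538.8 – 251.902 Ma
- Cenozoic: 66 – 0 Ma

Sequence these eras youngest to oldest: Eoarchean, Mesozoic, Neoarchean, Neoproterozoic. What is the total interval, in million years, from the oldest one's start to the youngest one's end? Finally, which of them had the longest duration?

Start ages (Ma): Eoarchean 4031, Neoarchean 2800, Neoproterozoic 1000, Mesozoic 251.902.
Ordered youngest to oldest: Mesozoic, Neoproterozoic, Neoarchean, Eoarchean.
Span = 4031 − 66 = 3965 Myr.
Durations: Neoarchean 300, Neoproterozoic 461.2, Mesozoic 185.902, Eoarchean 431 → longest is Neoproterozoic (461.2 Myr).

Mesozoic → Neoproterozoic → Neoarchean → Eoarchean; total span 3965 Myr; longest is Neoproterozoic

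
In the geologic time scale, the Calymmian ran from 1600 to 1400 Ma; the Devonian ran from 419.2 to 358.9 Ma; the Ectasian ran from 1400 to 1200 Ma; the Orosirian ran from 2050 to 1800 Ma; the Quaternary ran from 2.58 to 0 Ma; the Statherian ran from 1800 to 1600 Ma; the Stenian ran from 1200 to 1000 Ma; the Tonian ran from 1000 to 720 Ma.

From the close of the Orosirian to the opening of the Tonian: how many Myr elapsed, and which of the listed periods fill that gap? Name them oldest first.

End of Orosirian = 1800 Ma; start of Tonian = 1000 Ma.
Gap = 1800 − 1000 = 800 Myr.
Periods wholly inside 1800–1000 Ma: Statherian (1800–1600), Calymmian (1600–1400), Ectasian (1400–1200), Stenian (1200–1000).

800 million years; Statherian, Calymmian, Ectasian, Stenian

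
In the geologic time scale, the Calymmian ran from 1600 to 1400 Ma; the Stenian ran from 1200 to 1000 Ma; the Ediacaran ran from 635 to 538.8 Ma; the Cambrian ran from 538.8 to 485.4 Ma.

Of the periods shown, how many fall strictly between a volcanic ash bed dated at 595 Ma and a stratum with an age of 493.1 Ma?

0

Checking each listed span, none has both start < 595 Ma and end > 493.1 Ma — every period straddles one of the two dates or lies outside them — so the count is 0.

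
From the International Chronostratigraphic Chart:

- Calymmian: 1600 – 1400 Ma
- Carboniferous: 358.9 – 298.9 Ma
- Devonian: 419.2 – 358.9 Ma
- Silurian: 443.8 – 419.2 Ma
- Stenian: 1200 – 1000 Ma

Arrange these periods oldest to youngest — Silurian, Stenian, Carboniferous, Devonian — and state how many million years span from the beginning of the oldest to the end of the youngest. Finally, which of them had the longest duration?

Stenian, Silurian, Devonian, Carboniferous; total span 901.1 Myr; longest is Stenian

Start ages (Ma): Stenian 1200, Silurian 443.8, Devonian 419.2, Carboniferous 358.9.
Ordered oldest to youngest: Stenian, Silurian, Devonian, Carboniferous.
Span = 1200 − 298.9 = 901.1 Myr.
Durations: Silurian 24.6, Stenian 200, Devonian 60.3, Carboniferous 60 → longest is Stenian (200 Myr).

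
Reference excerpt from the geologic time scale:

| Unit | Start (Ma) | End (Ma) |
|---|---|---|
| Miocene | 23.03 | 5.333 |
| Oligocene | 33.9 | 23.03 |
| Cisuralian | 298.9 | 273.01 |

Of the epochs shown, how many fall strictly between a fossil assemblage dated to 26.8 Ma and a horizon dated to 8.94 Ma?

0

Checking each listed span, none has both start < 26.8 Ma and end > 8.94 Ma — every epoch straddles one of the two dates or lies outside them — so the count is 0.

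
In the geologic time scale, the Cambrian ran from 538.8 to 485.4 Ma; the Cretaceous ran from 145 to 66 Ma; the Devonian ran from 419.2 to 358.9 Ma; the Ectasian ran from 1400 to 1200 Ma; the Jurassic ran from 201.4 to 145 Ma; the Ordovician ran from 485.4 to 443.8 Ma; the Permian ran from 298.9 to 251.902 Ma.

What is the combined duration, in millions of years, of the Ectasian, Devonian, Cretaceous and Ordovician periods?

Duration is start − end for each: (1400 − 1200) + (419.2 − 358.9) + (145 − 66) + (485.4 − 443.8).
That is 200 + 60.3 + 79 + 41.6, which totals 380.9 million years.

380.9 million years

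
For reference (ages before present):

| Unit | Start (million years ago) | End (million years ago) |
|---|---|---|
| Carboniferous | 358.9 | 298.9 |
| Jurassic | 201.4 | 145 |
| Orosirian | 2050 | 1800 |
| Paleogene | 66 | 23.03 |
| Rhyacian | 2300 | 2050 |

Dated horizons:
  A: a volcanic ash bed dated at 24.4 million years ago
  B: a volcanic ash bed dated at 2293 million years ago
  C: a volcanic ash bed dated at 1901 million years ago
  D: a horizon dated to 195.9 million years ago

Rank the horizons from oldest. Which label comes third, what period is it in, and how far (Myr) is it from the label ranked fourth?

D, in the Jurassic; 171.5 million years to A

Sorted oldest-first by Ma: B (2293), C (1901), D (195.9), A (24.4).
The third oldest is D at 195.9 Ma, which lies in 201.4–145 Ma: the Jurassic.
The fourth oldest is A at 24.4 Ma; separation = |195.9 − 24.4| = 171.5 Myr.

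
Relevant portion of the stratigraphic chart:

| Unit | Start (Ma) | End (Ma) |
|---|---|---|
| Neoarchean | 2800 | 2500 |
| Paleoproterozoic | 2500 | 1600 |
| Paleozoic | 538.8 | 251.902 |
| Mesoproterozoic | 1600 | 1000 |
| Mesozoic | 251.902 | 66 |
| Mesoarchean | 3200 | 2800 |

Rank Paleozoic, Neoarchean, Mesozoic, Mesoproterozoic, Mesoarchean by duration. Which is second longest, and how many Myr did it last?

Mesoarchean, 400 million years

Durations: Paleozoic 286.898; Neoarchean 300; Mesozoic 185.902; Mesoproterozoic 600; Mesoarchean 400 Myr.
Sorted longest-first: Mesoproterozoic (600), Mesoarchean (400), Neoarchean (300), Paleozoic (286.898), Mesozoic (185.902).
The second longest is Mesoarchean at 400 Myr.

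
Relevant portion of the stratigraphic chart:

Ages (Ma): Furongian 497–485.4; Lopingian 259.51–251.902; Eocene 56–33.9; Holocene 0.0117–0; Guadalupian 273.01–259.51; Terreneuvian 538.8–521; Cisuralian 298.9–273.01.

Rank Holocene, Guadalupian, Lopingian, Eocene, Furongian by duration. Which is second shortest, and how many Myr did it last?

Start − end for each: Holocene 0.0117 − 0 = 0.0117; Guadalupian 273.01 − 259.51 = 13.5; Lopingian 259.51 − 251.902 = 7.608; Eocene 56 − 33.9 = 22.1; Furongian 497 − 485.4 = 11.6.
Ranking these from shortest: Holocene < Lopingian < Furongian < Guadalupian < Eocene.
Position 2 in that ranking is Lopingian, which lasted 7.608 Myr.

Lopingian, 7.608 million years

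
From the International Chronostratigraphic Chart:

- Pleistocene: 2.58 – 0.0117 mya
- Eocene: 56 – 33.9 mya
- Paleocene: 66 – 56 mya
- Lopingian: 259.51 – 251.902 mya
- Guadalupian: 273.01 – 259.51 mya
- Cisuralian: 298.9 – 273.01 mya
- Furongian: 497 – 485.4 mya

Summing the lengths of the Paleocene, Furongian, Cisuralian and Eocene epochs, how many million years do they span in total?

69.59 million years

Each duration: Paleocene = 10; Furongian = 11.6; Cisuralian = 25.89; Eocene = 22.1.
Sum: 10 + 11.6 + 25.89 + 22.1 = 69.59 Myr.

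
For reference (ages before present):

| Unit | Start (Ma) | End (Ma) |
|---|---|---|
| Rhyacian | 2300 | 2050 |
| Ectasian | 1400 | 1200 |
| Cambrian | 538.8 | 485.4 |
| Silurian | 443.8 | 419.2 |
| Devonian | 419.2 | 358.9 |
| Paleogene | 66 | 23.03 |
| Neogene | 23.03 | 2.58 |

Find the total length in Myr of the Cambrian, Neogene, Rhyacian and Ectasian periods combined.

523.85 million years

Duration is start − end for each: (538.8 − 485.4) + (23.03 − 2.58) + (2300 − 2050) + (1400 − 1200).
That is 53.4 + 20.45 + 250 + 200, which totals 523.85 million years.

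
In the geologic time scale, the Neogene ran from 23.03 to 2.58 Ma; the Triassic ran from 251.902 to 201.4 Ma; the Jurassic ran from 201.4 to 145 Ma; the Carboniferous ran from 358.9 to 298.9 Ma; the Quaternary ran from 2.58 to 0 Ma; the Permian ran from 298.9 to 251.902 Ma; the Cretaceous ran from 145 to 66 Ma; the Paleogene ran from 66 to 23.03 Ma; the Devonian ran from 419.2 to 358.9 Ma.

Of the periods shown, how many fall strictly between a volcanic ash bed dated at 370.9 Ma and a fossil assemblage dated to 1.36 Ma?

The older date is 370.9 Ma and the younger is 1.36 Ma.
Periods with start < 370.9 and end > 1.36 Ma: Carboniferous (358.9–298.9), Permian (298.9–251.902), Triassic (251.902–201.4), Jurassic (201.4–145), Cretaceous (145–66), Paleogene (66–23.03), Neogene (23.03–2.58).
That is 7 complete periods.

7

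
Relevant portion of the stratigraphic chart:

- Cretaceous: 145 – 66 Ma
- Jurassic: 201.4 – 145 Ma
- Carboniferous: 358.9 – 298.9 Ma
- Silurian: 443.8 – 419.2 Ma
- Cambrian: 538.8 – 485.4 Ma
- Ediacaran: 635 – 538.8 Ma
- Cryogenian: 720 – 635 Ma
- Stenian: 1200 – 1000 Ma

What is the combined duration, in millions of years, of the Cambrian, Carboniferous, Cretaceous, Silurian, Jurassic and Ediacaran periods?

369.6 million years

Each duration: Cambrian = 53.4; Carboniferous = 60; Cretaceous = 79; Silurian = 24.6; Jurassic = 56.4; Ediacaran = 96.2.
Sum: 53.4 + 60 + 79 + 24.6 + 56.4 + 96.2 = 369.6 Myr.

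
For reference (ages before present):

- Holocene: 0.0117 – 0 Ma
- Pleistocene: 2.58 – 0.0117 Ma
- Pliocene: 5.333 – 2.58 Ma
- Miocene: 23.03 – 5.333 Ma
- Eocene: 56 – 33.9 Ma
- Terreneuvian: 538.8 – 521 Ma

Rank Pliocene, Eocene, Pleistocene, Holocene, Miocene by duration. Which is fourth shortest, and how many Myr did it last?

Miocene, 17.697 million years

Start − end for each: Pliocene 5.333 − 2.58 = 2.753; Eocene 56 − 33.9 = 22.1; Pleistocene 2.58 − 0.0117 = 2.5683; Holocene 0.0117 − 0 = 0.0117; Miocene 23.03 − 5.333 = 17.697.
Ranking these from shortest: Holocene < Pleistocene < Pliocene < Miocene < Eocene.
Position 4 in that ranking is Miocene, which lasted 17.697 Myr.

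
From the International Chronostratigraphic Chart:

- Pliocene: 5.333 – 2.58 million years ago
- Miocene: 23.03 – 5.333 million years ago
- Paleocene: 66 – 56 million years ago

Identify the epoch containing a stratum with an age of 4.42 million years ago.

4.42 Ma lies between 5.333 and 2.58 Ma, so it falls in the Pliocene.

Pliocene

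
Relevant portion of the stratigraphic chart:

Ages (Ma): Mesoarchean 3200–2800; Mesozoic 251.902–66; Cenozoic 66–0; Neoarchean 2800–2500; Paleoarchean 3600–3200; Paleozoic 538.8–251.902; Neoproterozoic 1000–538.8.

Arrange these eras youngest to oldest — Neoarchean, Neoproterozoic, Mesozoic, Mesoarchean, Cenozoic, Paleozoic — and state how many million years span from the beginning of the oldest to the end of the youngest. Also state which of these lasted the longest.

From the excerpt: Neoarchean 2800–2500; Neoproterozoic 1000–538.8; Mesozoic 251.902–66; Mesoarchean 3200–2800; Cenozoic 66–0; Paleozoic 538.8–251.902 (Ma).
Larger Ma is earlier, so the oldest is Mesoarchean and the youngest is Cenozoic; youngest to oldest: Cenozoic, Mesozoic, Paleozoic, Neoproterozoic, Neoarchean, Mesoarchean.
Oldest start 3200 minus youngest end 0 gives 3200 Myr overall.
Individual lengths (start − end): Mesoarchean 400; Neoproterozoic 461.2; Cenozoic 66; Neoarchean 300; Mesozoic 185.902; Paleozoic 286.898. The largest is Neoproterozoic at 461.2 Myr.

Cenozoic → Mesozoic → Paleozoic → Neoproterozoic → Neoarchean → Mesoarchean; total span 3200 Myr; longest is Neoproterozoic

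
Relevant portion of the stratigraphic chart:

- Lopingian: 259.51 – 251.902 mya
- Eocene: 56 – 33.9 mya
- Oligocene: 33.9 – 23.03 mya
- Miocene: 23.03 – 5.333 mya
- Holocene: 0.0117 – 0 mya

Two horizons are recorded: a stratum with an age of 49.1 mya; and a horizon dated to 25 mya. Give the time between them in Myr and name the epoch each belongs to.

Elapsed time: 49.1 − 25 = 24.1 Myr.
49.1 Ma lies within 56–33.9 Ma: Eocene.
25 Ma lies within 33.9–23.03 Ma: Oligocene.

24.1 million years apart; the first in the Eocene, the second in the Oligocene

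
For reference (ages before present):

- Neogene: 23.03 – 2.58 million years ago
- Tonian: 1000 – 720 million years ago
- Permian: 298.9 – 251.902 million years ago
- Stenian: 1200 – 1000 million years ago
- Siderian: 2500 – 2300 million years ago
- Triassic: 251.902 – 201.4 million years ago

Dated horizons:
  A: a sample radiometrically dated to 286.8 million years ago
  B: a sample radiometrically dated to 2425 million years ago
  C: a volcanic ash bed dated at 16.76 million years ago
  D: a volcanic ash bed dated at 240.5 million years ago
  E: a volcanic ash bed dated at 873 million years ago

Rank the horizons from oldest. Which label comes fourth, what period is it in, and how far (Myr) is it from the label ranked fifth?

Larger Ma means older, so oldest first: B 2425 > E 873 > A 286.8 > D 240.5 > C 16.76.
Counting 4 along gives D (240.5 Ma); the excerpt puts that inside the Triassic, 251.902–201.4 Ma.
Next in line is C (16.76 Ma), and 240.5 − 16.76 = 223.74 Myr.

D, in the Triassic; 223.74 million years to C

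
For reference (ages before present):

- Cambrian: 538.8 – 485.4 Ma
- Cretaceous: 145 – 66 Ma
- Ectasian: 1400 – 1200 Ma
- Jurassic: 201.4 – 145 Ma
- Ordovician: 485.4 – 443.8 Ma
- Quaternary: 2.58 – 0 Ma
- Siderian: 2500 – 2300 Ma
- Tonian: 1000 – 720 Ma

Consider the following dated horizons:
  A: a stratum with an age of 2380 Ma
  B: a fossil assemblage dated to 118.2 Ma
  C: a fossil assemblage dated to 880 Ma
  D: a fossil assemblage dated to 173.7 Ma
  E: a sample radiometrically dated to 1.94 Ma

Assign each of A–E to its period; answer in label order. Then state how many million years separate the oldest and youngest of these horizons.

A: 2380 Ma lies in 2500–2300 Ma, so Siderian.
B: 118.2 Ma lies in 145–66 Ma, so Cretaceous.
C: 880 Ma lies in 1000–720 Ma, so Tonian.
D: 173.7 Ma lies in 201.4–145 Ma, so Jurassic.
E: 1.94 Ma lies in 2.58–0 Ma, so Quaternary.
Oldest = 2380 Ma, youngest = 1.94 Ma → span 2378.06 Myr.

A — Siderian; B — Cretaceous; C — Tonian; D — Jurassic; E — Quaternary; span 2378.06 million years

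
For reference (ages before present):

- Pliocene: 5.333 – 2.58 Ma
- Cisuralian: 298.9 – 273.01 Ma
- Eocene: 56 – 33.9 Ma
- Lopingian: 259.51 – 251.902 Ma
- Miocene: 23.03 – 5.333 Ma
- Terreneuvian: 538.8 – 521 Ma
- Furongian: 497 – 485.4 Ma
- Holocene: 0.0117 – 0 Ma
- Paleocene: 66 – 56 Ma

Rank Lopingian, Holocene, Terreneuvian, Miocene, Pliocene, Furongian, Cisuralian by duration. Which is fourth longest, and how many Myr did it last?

Furongian, 11.6 million years

Durations: Lopingian 7.608; Holocene 0.0117; Terreneuvian 17.8; Miocene 17.697; Pliocene 2.753; Furongian 11.6; Cisuralian 25.89 Myr.
Sorted longest-first: Cisuralian (25.89), Terreneuvian (17.8), Miocene (17.697), Furongian (11.6), Lopingian (7.608), Pliocene (2.753), Holocene (0.0117).
The fourth longest is Furongian at 11.6 Myr.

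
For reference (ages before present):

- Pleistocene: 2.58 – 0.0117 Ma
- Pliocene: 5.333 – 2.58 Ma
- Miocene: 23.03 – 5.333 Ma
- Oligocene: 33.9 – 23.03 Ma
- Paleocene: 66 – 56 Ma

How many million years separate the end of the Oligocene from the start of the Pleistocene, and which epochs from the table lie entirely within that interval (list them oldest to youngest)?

End of Oligocene = 23.03 Ma; start of Pleistocene = 2.58 Ma.
Gap = 23.03 − 2.58 = 20.45 Myr.
Epochs wholly inside 23.03–2.58 Ma: Miocene (23.03–5.333), Pliocene (5.333–2.58).

20.45 million years; Miocene, Pliocene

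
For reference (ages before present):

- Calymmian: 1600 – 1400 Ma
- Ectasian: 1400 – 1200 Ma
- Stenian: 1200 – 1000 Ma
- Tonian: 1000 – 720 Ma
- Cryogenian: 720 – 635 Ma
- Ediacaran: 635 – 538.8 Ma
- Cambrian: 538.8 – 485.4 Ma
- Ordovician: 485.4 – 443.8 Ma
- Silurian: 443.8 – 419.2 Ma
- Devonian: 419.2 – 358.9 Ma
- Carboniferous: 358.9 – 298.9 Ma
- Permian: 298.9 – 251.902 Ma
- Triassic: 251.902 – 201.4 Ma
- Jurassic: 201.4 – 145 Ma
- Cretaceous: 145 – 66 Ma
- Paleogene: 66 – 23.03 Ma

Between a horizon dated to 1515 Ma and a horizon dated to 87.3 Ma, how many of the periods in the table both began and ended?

13

1515 Ma sits inside the Calymmian (1600–1400) and 87.3 Ma inside the Cretaceous (145–66); neither of those is wholly between the two dates.
The listed periods lying completely between them are Ectasian, Stenian, Tonian, Cryogenian, Ediacaran, Cambrian, Ordovician, Silurian, Devonian, Carboniferous, Permian, Triassic, Jurassic — 13 in all.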